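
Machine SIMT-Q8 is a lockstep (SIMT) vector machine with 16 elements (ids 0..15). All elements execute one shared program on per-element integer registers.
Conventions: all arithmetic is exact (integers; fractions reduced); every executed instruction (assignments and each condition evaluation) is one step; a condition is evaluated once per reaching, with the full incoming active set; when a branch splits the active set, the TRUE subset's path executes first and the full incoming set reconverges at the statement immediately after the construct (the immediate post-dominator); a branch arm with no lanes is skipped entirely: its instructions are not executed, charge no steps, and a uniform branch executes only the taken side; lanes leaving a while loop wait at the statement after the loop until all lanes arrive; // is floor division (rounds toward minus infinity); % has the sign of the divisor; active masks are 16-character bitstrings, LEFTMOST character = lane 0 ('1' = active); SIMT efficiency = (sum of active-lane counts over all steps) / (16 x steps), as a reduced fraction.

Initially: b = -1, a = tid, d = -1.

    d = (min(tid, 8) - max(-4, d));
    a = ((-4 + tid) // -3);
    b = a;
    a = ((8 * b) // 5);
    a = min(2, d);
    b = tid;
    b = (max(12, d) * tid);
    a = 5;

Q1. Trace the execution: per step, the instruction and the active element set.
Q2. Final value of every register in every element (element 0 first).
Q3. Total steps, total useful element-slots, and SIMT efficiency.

step 0: d <- (min(tid, 8) - max(-4, d)) 1111111111111111
step 1: a <- ((-4 + tid) // -3)      1111111111111111
step 2: b <- a                       1111111111111111
step 3: a <- ((8 * b) // 5)          1111111111111111
step 4: a <- min(2, d)               1111111111111111
step 5: b <- tid                     1111111111111111
step 6: b <- (max(12, d) * tid)      1111111111111111
step 7: a <- 5                       1111111111111111

Answer: 8 steps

b: 0,12,24,36,48,60,72,84,96,108,120,132,144,156,168,180
a: 5,5,5,5,5,5,5,5,5,5,5,5,5,5,5,5
d: 1,2,3,4,5,6,7,8,9,9,9,9,9,9,9,9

steps = 8; useful = 128; efficiency = 128/128 = 1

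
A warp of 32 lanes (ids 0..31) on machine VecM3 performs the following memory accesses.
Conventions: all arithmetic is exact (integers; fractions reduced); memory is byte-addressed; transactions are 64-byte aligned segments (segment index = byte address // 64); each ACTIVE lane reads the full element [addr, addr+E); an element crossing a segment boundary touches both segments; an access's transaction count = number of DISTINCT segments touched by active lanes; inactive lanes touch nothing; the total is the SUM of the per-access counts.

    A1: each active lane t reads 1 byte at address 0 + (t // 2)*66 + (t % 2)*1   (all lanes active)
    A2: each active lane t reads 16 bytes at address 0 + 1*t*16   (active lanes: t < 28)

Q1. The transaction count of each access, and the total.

A1: 16 transactions
A2: 7 transactions

Answer: 16,7; total 23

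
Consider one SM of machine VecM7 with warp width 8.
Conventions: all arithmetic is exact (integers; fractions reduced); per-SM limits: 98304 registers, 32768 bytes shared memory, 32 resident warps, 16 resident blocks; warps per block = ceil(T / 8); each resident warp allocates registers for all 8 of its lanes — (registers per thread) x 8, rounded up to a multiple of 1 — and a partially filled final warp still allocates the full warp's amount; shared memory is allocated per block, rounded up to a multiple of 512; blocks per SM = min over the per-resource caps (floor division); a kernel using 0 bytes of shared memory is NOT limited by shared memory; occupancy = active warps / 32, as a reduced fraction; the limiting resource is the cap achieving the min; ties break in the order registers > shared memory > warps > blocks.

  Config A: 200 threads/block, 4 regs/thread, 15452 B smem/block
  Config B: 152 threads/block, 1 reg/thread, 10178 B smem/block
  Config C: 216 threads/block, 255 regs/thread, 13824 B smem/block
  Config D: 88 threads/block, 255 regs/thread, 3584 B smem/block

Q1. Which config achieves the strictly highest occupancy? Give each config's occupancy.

occupancies: A 25/32, B 19/32, C 27/32, D 11/16

Answer: C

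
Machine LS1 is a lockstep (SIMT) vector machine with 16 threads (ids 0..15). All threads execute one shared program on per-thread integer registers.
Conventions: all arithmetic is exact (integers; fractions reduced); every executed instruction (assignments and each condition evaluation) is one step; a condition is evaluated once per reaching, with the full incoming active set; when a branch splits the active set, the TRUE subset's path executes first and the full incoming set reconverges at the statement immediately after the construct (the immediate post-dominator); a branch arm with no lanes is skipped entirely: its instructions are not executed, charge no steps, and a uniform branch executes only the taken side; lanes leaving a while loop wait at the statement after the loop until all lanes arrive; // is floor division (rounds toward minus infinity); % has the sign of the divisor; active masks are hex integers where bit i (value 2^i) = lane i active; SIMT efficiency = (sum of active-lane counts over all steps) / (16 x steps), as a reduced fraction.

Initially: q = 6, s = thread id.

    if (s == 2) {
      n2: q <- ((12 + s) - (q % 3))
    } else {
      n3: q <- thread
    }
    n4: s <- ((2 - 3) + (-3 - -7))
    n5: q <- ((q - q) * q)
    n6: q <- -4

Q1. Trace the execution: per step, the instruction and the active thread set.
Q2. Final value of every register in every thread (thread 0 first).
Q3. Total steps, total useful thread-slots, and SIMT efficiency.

step 0: eval (s == 2)                0xffff
step 1: q <- ((12 + s) - (q % 3))    0x0004
step 2: q <- thread                  0xfffb
step 3: s <- ((2 - 3) + (-3 - -7))   0xffff
step 4: q <- ((q - q) * q)           0xffff
step 5: q <- -4                      0xffff

Answer: 6 steps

q: -4,-4,-4,-4,-4,-4,-4,-4,-4,-4,-4,-4,-4,-4,-4,-4
s: 3,3,3,3,3,3,3,3,3,3,3,3,3,3,3,3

steps = 6; useful = 80; efficiency = 80/96 = 5/6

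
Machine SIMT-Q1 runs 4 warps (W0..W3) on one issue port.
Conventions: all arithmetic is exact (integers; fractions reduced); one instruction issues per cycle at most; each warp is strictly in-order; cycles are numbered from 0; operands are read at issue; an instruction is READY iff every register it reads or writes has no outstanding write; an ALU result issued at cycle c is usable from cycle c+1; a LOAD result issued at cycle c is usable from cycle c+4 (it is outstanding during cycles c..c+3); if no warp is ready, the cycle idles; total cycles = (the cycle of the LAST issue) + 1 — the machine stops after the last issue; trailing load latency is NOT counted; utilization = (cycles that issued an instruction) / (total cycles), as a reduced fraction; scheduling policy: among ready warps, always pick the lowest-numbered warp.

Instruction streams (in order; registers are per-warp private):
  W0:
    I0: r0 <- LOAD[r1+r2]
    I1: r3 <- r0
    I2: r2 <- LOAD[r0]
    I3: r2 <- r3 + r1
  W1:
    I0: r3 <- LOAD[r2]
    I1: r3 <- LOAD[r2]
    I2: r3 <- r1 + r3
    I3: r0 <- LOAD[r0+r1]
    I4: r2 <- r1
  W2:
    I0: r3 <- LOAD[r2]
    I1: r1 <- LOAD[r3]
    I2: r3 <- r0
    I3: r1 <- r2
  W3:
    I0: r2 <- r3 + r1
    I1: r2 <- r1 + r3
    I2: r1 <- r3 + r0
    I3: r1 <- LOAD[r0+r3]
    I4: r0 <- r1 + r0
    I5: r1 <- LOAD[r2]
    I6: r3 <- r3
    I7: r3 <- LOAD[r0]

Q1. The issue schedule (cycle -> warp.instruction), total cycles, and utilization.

cycle 0: W0.I0
cycle 1: W1.I0
cycle 2: W2.I0
cycle 3: W3.I0
cycle 4: W0.I1
cycle 5: W0.I2
cycle 6: W1.I1
cycle 7: W2.I1
cycle 8: W2.I2
cycle 9: W0.I3
cycle 10: W1.I2
cycle 11: W1.I3
cycle 12: W1.I4
cycle 13: W2.I3
cycle 14: W3.I1
cycle 15: W3.I2
cycle 16: W3.I3
cycle 17: idle
cycle 18: idle
cycle 19: idle
cycle 20: W3.I4
cycle 21: W3.I5
cycle 22: W3.I6
cycle 23: W3.I7

Answer: 24 cycles, utilization 7/8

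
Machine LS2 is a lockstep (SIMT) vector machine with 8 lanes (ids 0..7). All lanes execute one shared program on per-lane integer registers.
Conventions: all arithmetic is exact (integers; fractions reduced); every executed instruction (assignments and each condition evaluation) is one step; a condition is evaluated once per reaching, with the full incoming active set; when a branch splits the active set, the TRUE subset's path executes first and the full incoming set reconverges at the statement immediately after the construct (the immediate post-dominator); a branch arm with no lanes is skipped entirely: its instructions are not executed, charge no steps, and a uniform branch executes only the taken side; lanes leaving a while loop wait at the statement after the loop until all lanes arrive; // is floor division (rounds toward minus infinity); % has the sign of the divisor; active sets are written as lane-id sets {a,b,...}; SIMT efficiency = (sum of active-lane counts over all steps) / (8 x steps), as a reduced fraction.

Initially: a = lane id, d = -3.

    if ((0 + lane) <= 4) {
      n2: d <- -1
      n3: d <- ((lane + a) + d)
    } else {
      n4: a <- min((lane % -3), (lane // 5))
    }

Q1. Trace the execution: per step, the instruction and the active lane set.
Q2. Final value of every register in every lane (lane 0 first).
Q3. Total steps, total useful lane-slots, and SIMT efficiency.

step 0: eval ((0 + lane) <= 4)       {0,1,2,3,4,5,6,7}
step 1: d <- -1                      {0,1,2,3,4}
step 2: d <- ((lane + a) + d)        {0,1,2,3,4}
step 3: a <- min((lane % -3), (lane // 5)) {5,6,7}

Answer: 4 steps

a: 0,1,2,3,4,-1,0,-2
d: -1,1,3,5,7,-3,-3,-3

steps = 4; useful = 21; efficiency = 21/32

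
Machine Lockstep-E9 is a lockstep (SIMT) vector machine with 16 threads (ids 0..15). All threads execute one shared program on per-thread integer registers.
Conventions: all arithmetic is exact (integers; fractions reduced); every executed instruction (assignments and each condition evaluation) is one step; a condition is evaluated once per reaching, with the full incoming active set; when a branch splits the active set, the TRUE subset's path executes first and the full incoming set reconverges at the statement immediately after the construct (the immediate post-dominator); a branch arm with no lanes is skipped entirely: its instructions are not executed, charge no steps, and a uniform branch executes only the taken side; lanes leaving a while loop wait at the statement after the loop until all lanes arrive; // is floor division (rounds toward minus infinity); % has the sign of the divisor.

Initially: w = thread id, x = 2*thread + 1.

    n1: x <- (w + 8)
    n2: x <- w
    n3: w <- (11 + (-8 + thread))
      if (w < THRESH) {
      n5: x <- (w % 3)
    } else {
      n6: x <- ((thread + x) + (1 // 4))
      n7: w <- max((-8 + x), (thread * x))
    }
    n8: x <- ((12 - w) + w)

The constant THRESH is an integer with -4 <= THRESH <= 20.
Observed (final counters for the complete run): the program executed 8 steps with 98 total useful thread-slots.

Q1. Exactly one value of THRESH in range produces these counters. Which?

Answer: THRESH = 17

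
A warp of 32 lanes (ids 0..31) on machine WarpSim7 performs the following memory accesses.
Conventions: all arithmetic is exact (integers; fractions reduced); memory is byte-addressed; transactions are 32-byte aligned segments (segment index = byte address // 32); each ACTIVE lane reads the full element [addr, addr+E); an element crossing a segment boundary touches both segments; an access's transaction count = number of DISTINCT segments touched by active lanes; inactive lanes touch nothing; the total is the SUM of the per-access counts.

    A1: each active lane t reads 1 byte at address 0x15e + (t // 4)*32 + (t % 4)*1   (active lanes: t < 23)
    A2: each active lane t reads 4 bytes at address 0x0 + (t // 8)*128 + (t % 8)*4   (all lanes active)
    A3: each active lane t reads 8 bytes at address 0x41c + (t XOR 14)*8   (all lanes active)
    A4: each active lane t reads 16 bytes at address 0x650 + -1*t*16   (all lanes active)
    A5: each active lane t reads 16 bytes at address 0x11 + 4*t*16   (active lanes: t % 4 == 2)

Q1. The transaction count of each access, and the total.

A1: 7 transactions
A2: 4 transactions
A3: 9 transactions
A4: 16 transactions
A5: 16 transactions

Answer: 7,4,9,16,16; total 52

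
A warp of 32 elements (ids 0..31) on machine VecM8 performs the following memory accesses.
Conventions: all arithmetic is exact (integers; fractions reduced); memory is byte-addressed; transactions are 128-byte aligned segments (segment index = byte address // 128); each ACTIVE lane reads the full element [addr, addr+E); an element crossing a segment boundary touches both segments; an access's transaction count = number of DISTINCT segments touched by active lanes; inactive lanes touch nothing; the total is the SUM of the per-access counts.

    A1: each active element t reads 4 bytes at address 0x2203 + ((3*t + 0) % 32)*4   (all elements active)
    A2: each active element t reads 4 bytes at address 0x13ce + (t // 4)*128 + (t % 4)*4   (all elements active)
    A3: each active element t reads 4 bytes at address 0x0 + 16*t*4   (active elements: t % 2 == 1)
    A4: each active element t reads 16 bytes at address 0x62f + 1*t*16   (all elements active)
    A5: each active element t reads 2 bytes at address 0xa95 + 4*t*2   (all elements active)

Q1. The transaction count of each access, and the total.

A1: 2 transactions
A2: 8 transactions
A3: 16 transactions
A4: 5 transactions
A5: 3 transactions

Answer: 2,8,16,5,3; total 34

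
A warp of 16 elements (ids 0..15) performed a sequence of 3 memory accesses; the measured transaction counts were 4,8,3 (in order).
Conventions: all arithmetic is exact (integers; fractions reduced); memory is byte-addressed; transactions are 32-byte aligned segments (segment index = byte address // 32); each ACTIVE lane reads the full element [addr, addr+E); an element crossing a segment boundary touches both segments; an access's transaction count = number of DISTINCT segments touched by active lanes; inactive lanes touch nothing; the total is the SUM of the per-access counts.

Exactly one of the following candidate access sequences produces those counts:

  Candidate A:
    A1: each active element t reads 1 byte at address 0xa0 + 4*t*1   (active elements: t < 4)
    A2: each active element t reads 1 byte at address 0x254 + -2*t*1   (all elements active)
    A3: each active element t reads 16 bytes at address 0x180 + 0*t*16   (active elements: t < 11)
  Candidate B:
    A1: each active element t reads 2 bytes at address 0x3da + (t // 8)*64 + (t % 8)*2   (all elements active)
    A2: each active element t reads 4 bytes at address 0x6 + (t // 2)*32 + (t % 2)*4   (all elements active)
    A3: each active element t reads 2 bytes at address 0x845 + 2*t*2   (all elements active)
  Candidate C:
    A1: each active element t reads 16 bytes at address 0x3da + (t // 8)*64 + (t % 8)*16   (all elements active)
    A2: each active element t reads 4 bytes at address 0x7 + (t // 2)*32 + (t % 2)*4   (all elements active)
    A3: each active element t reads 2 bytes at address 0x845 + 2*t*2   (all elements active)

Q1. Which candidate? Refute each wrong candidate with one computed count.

A: A1 gives 1 transaction, not 4
C: A1 gives 7 transactions, not 4
B: all counts match (4,8,3)

Answer: B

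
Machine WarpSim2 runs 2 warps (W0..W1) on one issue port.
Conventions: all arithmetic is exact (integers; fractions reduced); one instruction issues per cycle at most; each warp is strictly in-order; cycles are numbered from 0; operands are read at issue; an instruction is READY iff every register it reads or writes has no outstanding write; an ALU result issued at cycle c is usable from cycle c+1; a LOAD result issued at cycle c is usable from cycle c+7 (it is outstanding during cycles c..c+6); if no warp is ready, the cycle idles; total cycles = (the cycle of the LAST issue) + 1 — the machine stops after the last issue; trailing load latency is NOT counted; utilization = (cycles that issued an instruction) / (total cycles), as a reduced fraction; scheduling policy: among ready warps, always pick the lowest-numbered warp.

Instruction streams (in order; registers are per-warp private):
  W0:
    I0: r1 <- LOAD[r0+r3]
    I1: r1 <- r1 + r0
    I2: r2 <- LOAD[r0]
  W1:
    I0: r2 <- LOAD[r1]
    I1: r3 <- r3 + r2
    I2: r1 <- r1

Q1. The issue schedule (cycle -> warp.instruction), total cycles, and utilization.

cycle 0: W0.I0
cycle 1: W1.I0
cycle 2: idle
cycle 3: idle
cycle 4: idle
cycle 5: idle
cycle 6: idle
cycle 7: W0.I1
cycle 8: W0.I2
cycle 9: W1.I1
cycle 10: W1.I2

Answer: 11 cycles, utilization 6/11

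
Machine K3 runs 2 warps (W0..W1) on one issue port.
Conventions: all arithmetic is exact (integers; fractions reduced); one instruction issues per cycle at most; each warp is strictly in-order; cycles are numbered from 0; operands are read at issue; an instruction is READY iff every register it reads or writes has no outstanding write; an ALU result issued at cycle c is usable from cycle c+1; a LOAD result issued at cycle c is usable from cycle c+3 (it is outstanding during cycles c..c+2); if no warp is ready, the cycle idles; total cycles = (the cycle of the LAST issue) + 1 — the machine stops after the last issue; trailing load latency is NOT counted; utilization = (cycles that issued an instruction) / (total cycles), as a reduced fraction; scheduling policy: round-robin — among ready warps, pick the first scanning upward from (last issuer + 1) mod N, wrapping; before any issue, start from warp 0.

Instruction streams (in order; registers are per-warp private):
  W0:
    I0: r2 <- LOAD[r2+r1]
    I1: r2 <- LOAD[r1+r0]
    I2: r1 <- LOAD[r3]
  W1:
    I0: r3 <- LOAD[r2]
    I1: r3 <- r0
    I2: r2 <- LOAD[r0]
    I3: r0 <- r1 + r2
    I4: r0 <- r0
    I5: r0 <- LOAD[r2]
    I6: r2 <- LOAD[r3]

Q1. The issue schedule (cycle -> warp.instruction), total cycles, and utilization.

cycle 0: W0.I0
cycle 1: W1.I0
cycle 2: idle
cycle 3: W0.I1
cycle 4: W1.I1
cycle 5: W0.I2
cycle 6: W1.I2
cycle 7: idle
cycle 8: idle
cycle 9: W1.I3
cycle 10: W1.I4
cycle 11: W1.I5
cycle 12: W1.I6

Answer: 13 cycles, utilization 10/13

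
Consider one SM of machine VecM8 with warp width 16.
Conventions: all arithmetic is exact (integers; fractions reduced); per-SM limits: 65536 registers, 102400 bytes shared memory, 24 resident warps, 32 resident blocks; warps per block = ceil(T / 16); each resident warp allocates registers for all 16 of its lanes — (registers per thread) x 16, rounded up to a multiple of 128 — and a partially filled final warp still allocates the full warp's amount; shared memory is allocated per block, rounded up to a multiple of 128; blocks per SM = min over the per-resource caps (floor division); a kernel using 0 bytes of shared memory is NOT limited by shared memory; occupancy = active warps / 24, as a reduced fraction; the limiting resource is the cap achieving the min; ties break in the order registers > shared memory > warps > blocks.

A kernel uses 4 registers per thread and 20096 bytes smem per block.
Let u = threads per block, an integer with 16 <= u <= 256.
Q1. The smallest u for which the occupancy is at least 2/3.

Answer: u = 49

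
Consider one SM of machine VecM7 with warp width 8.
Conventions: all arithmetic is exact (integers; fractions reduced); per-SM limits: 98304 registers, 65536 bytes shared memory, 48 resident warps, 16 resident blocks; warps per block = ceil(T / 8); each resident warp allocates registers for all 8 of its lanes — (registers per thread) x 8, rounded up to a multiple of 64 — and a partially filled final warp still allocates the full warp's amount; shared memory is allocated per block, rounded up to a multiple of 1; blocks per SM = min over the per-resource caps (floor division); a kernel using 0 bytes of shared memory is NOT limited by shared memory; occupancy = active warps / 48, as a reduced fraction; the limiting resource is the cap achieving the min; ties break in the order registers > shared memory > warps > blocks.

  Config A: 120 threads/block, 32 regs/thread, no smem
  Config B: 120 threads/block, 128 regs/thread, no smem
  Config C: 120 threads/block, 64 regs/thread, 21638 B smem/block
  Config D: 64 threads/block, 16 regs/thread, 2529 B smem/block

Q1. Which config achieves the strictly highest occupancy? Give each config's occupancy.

occupancies: A 15/16, B 15/16, C 15/16, D 1

Answer: D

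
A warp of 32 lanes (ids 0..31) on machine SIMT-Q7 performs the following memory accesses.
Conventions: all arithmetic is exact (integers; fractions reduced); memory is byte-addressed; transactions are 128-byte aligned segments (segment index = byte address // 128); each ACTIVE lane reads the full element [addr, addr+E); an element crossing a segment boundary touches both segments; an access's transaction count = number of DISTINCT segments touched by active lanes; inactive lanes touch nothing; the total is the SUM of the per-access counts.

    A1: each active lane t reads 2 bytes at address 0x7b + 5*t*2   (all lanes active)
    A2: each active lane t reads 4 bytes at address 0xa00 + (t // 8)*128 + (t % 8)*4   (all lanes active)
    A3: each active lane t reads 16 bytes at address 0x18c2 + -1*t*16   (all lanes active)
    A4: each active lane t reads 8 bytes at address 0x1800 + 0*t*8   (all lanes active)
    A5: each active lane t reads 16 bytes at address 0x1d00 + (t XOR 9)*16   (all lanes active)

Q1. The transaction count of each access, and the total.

A1: 4 transactions
A2: 4 transactions
A3: 5 transactions
A4: 1 transaction
A5: 4 transactions

Answer: 4,4,5,1,4; total 18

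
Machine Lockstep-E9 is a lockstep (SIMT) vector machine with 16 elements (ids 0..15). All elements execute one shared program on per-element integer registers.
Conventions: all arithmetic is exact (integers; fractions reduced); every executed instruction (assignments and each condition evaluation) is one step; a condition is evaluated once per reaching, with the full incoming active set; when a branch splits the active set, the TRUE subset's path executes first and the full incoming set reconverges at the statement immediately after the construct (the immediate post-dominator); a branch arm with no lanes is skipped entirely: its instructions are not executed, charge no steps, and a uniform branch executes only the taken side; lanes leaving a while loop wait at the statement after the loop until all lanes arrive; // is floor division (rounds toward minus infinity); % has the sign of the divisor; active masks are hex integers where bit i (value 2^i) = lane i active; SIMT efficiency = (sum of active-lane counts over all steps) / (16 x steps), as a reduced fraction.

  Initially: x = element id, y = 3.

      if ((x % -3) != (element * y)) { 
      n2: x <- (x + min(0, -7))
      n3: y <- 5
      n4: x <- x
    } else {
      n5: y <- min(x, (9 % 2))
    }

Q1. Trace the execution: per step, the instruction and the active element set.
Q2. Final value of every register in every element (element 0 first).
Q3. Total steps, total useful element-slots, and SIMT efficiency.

step 0: eval ((x % -3) != (element * y)) 0xffff
step 1: x <- (x + min(0, -7))        0xfffe
step 2: y <- 5                       0xfffe
step 3: x <- x                       0xfffe
step 4: y <- min(x, (9 % 2))         0x0001

Answer: 5 steps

x: 0,-6,-5,-4,-3,-2,-1,0,1,2,3,4,5,6,7,8
y: 0,5,5,5,5,5,5,5,5,5,5,5,5,5,5,5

steps = 5; useful = 62; efficiency = 62/80 = 31/40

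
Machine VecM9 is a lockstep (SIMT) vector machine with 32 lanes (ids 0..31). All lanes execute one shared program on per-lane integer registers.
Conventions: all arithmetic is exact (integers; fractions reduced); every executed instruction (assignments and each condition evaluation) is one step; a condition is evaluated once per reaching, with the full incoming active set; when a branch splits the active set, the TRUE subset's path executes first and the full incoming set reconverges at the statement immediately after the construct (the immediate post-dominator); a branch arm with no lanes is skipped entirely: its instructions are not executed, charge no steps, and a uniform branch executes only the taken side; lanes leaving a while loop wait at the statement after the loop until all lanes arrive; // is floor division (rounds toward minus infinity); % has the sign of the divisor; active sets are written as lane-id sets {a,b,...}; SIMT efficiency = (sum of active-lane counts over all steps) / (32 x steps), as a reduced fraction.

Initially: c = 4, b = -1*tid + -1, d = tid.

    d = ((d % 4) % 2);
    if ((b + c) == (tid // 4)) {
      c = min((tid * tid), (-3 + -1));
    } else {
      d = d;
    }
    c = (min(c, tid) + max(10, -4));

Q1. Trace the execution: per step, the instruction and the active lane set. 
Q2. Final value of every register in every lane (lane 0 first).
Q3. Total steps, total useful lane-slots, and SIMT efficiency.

step 0: d <- ((d % 4) % 2)           {0,1,2,3,4,5,6,7,8,9,10,11,12,13,14,15,16,17,18,19,20,21,22,23,24,25,26,27,28,29,30,31}
step 1: eval ((b + c) == (tid // 4)) {0,1,2,3,4,5,6,7,8,9,10,11,12,13,14,15,16,17,18,19,20,21,22,23,24,25,26,27,28,29,30,31}
step 2: c <- min((tid * tid), (-3 + -1)) {3}
step 3: d <- d                       {0,1,2,4,5,6,7,8,9,10,11,12,13,14,15,16,17,18,19,20,21,22,23,24,25,26,27,28,29,30,31}
step 4: c <- (min(c, tid) + max(10, -4)) {0,1,2,3,4,5,6,7,8,9,10,11,12,13,14,15,16,17,18,19,20,21,22,23,24,25,26,27,28,29,30,31}

Answer: 5 steps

c: 10,11,12,6,14,14,14,14,14,14,14,14,14,14,14,14,14,14,14,14,14,14,14,14,14,14,14,14,14,14,14,14
b: -1,-2,-3,-4,-5,-6,-7,-8,-9,-10,-11,-12,-13,-14,-15,-16,-17,-18,-19,-20,-21,-22,-23,-24,-25,-26,-27,-28,-29,-30,-31,-32
d: 0,1,0,1,0,1,0,1,0,1,0,1,0,1,0,1,0,1,0,1,0,1,0,1,0,1,0,1,0,1,0,1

steps = 5; useful = 128; efficiency = 128/160 = 4/5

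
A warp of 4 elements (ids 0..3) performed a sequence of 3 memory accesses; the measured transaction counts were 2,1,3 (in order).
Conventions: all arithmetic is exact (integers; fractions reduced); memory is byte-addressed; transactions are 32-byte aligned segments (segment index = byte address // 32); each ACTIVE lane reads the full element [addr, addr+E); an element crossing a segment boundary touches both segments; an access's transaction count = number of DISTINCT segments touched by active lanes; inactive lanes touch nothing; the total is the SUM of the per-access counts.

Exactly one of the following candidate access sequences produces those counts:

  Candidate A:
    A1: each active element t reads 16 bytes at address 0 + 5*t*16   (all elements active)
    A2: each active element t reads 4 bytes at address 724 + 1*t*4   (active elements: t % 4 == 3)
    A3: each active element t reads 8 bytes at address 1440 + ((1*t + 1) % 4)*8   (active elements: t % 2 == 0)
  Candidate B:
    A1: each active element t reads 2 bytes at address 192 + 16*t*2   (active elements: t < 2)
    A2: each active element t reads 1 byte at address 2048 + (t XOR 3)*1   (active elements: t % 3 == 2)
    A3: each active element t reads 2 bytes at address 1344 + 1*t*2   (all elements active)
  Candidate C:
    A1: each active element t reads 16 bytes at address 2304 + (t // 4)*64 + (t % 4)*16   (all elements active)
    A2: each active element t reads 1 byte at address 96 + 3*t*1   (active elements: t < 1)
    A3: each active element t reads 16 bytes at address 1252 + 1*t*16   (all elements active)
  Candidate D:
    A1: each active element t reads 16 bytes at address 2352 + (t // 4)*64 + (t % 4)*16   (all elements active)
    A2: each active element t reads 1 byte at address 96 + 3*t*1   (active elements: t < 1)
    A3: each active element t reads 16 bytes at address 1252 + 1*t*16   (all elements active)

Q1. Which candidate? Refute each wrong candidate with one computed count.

A: A1 gives 4 transactions, not 2
B: A3 gives 1 transaction, not 3
D: A1 gives 3 transactions, not 2
C: all counts match (2,1,3)

Answer: C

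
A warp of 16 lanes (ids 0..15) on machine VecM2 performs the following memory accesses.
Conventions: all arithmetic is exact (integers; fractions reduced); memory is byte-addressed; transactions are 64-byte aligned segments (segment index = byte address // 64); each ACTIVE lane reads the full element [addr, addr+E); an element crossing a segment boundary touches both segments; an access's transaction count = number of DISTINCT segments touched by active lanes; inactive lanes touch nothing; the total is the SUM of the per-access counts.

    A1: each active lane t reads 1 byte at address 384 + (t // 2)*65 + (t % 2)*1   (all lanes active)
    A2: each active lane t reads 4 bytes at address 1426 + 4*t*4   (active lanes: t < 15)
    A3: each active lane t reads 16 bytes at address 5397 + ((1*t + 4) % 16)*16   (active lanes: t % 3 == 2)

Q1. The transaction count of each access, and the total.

A1: 8 transactions
A2: 4 transactions
A3: 5 transactions

Answer: 8,4,5; total 17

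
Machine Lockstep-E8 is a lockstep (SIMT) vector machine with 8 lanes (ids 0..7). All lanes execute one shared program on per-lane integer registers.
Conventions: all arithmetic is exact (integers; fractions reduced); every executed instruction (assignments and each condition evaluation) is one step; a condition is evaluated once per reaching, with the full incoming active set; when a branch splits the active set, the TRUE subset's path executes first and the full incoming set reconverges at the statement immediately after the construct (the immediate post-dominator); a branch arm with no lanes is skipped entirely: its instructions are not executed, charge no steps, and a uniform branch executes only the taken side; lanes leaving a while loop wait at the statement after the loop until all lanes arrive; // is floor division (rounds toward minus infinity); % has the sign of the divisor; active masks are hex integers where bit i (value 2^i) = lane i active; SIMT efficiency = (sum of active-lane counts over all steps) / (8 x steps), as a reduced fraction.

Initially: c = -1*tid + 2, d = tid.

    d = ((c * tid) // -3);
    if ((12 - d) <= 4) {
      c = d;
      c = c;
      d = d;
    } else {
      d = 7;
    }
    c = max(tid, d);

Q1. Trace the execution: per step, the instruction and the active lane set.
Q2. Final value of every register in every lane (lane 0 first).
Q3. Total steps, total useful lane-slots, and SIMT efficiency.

step 0: d <- ((c * tid) // -3)       0xff
step 1: eval ((12 - d) <= 4)         0xff
step 2: c <- d                       0xc0
step 3: c <- c                       0xc0
step 4: d <- d                       0xc0
step 5: d <- 7                       0x3f
step 6: c <- max(tid, d)             0xff

Answer: 7 steps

c: 7,7,7,7,7,7,8,11
d: 7,7,7,7,7,7,8,11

steps = 7; useful = 36; efficiency = 36/56 = 9/14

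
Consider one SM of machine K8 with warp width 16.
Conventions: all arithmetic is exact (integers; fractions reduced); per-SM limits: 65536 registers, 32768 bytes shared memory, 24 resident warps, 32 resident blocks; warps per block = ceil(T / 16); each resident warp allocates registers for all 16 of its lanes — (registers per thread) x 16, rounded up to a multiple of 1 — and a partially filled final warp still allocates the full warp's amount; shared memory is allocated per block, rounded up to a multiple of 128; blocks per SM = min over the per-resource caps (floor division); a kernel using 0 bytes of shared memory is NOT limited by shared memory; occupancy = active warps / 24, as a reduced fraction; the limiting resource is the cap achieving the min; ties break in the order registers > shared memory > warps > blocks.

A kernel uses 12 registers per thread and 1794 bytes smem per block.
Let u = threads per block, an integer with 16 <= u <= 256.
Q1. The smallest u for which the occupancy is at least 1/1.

Answer: u = 17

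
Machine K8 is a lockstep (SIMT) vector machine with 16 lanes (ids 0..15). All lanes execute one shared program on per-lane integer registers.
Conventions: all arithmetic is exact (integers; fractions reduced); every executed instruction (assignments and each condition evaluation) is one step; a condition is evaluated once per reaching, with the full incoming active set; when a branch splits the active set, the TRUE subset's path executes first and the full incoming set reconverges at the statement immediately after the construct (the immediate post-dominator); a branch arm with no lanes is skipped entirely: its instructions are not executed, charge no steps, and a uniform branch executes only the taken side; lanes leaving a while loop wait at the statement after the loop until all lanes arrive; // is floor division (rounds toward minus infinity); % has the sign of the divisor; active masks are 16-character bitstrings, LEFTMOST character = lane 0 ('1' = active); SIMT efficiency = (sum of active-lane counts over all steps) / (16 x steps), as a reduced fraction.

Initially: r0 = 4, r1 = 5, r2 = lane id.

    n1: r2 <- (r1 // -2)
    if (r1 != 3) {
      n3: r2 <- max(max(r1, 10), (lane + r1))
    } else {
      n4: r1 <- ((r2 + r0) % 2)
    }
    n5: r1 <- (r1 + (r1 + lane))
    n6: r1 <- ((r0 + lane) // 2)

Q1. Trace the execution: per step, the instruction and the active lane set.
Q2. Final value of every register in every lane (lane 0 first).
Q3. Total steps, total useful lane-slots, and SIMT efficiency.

step 0: r2 <- (r1 // -2)             1111111111111111
step 1: eval (r1 != 3)               1111111111111111
step 2: r2 <- max(max(r1, 10), (lane + r1)) 1111111111111111
step 3: r1 <- (r1 + (r1 + lane))     1111111111111111
step 4: r1 <- ((r0 + lane) // 2)     1111111111111111

Answer: 5 steps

r0: 4,4,4,4,4,4,4,4,4,4,4,4,4,4,4,4
r1: 2,2,3,3,4,4,5,5,6,6,7,7,8,8,9,9
r2: 10,10,10,10,10,10,11,12,13,14,15,16,17,18,19,20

steps = 5; useful = 80; efficiency = 80/80 = 1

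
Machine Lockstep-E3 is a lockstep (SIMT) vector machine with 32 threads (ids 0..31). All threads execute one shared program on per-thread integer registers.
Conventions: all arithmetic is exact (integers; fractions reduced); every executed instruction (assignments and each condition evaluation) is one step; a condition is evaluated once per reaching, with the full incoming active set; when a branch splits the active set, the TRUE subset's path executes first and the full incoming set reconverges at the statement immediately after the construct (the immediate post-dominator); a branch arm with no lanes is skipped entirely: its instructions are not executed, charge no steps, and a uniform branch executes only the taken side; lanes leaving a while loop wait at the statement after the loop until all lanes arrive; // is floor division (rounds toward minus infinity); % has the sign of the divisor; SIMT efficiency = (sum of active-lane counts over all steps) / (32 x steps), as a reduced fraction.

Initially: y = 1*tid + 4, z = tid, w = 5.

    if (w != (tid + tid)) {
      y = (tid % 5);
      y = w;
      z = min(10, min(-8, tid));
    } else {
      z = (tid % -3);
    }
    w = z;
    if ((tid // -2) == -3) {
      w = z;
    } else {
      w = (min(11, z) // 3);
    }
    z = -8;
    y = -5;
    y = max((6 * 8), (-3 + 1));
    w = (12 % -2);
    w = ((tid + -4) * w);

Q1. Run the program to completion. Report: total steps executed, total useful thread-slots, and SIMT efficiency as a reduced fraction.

Answer: 13 steps, 384 useful, 12/13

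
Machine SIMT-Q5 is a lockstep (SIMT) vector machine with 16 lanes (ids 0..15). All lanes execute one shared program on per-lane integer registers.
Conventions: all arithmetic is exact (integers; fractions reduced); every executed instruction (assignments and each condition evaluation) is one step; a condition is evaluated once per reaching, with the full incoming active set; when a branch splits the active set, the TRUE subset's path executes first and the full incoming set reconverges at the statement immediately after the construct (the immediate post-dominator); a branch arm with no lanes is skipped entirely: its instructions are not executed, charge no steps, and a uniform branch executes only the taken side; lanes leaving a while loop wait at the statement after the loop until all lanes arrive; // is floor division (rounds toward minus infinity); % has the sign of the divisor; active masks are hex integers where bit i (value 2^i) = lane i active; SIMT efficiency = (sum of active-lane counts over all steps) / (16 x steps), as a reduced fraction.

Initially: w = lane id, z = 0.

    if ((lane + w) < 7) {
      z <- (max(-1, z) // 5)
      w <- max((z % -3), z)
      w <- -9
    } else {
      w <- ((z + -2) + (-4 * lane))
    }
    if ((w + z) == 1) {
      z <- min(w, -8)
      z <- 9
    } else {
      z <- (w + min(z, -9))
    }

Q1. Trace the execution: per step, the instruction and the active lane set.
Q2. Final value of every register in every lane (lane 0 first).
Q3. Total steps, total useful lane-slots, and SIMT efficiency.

step 0: eval ((lane + w) < 7)        0xffff
step 1: z <- (max(-1, z) // 5)       0x000f
step 2: w <- max((z % -3), z)        0x000f
step 3: w <- -9                      0x000f
step 4: w <- ((z + -2) + (-4 * lane)) 0xfff0
step 5: eval ((w + z) == 1)          0xffff
step 6: z <- (w + min(z, -9))        0xffff

Answer: 7 steps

w: -9,-9,-9,-9,-18,-22,-26,-30,-34,-38,-42,-46,-50,-54,-58,-62
z: -18,-18,-18,-18,-27,-31,-35,-39,-43,-47,-51,-55,-59,-63,-67,-71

steps = 7; useful = 72; efficiency = 72/112 = 9/14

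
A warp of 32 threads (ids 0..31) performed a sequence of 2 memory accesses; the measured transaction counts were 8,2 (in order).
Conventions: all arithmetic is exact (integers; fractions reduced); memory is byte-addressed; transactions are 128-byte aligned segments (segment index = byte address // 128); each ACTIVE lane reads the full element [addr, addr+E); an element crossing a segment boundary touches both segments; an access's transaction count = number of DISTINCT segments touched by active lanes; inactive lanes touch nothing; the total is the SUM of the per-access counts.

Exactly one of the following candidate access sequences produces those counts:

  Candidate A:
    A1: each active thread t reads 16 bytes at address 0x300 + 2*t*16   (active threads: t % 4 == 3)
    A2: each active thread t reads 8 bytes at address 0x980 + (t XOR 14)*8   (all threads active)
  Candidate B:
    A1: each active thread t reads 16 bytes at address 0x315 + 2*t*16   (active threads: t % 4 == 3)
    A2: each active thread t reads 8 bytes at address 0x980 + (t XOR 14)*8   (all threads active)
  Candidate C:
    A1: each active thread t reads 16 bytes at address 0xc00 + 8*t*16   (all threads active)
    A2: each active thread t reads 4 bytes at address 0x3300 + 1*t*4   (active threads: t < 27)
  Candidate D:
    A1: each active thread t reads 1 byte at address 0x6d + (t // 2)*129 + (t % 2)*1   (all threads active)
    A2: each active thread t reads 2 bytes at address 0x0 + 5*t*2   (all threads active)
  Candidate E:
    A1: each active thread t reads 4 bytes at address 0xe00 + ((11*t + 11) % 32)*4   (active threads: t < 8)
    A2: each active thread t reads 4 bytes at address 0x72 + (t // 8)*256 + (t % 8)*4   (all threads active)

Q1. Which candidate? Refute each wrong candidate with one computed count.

B: A1 gives 9 transactions, not 8
C: A1 gives 32 transactions, not 8
D: A1 gives 16 transactions, not 8
E: A1 gives 1 transaction, not 8
A: all counts match (8,2)

Answer: A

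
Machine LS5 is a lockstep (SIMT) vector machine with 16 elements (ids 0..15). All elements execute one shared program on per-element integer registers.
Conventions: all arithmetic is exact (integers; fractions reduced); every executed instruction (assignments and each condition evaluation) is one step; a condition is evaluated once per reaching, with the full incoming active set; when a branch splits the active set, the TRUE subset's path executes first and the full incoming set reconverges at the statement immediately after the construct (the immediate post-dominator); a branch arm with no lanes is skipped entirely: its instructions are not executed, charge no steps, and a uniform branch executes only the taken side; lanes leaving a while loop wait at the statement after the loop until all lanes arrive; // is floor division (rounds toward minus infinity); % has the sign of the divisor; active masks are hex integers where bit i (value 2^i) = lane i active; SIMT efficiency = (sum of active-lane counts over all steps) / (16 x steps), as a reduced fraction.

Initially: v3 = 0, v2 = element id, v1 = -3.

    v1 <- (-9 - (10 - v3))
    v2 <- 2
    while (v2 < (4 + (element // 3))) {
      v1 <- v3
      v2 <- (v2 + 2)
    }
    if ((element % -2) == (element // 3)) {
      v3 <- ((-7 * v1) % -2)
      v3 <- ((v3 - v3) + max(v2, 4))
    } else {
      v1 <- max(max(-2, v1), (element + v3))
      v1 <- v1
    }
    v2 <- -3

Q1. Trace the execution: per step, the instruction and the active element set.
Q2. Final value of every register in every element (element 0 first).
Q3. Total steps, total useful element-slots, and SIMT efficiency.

step 0: v1 <- (-9 - (10 - v3))       0xffff
step 1: v2 <- 2                      0xffff
step 2: eval (v2 < (4 + (element // 3))) 0xffff
step 3: v1 <- v3                     0xffff
step 4: v2 <- (v2 + 2)               0xffff
step 5: eval (v2 < (4 + (element // 3))) 0xffff
step 6: v1 <- v3                     0xfff8
step 7: v2 <- (v2 + 2)               0xfff8
step 8: eval (v2 < (4 + (element // 3))) 0xfff8
step 9: v1 <- v3                     0xfe00
step 10: v2 <- (v2 + 2)               0xfe00
step 11: eval (v2 < (4 + (element // 3))) 0xfe00
step 12: v1 <- v3                     0x8000
step 13: v2 <- (v2 + 2)               0x8000
step 14: eval (v2 < (4 + (element // 3))) 0x8000
step 15: eval ((element % -2) == (element // 3)) 0xffff
step 16: v3 <- ((-7 * v1) % -2)       0x0005
step 17: v3 <- ((v3 - v3) + max(v2, 4)) 0x0005
step 18: v1 <- max(max(-2, v1), (element + v3)) 0xfffa
step 19: v1 <- v1                     0xfffa
step 20: v2 <- -3                     0xffff

Answer: 21 steps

v3: 4,0,4,0,0,0,0,0,0,0,0,0,0,0,0,0
v2: -3,-3,-3,-3,-3,-3,-3,-3,-3,-3,-3,-3,-3,-3,-3,-3
v1: 0,1,0,3,4,5,6,7,8,9,10,11,12,13,14,15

steps = 21; useful = 223; efficiency = 223/336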